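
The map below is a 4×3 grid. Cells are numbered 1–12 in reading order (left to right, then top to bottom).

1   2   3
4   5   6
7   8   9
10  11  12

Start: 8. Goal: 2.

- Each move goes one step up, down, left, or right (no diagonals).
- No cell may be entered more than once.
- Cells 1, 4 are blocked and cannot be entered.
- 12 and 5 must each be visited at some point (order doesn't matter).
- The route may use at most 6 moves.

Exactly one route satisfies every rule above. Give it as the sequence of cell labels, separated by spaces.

8 11 12 9 6 5 2

Any route must reach 12 and 5 and still end at 2 within 6 moves, so the order of the required stops is forced.
Route from 8: down 1 to 11, right 1 to 12, up 2 to 6, left 1 to 5, up 1 to 2 — 6 moves in all.
Check: all required cells visited; 6 ≤ 6 moves.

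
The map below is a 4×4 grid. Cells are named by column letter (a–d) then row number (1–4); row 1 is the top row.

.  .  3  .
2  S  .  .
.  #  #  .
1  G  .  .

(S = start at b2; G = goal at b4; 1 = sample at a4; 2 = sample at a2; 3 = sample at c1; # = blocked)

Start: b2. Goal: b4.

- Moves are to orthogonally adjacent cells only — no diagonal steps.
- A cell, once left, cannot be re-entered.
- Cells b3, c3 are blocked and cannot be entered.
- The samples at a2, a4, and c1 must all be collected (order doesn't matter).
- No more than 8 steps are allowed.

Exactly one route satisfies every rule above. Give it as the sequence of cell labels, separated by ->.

b2 -> c2 -> c1 -> b1 -> a1 -> a2 -> a3 -> a4 -> b4

The 8-move cap with required stops at a2, a4, c1 leaves no slack for detours.
Route from b2: right 1 to c2, up 1 to c1, left 2 to a1, down 3 to a4, right 1 to b4 — 8 moves in all.
Check: all required cells visited; 8 ≤ 8 moves.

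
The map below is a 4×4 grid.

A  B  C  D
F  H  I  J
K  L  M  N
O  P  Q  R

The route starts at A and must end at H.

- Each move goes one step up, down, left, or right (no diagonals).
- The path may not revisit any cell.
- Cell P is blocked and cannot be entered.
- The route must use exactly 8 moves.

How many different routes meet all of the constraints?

Need simple routes of exactly 8 moves from A to H (Manhattan distance 2, so 3 moves are spent on a detour and 3 undoing it).
Enumerating: A F K L M I C B H | A F K L M N J I H | A B C I M L K F H | A B C I J N M L H | A B C D J N M I H | A B C D J N M L H | A B C D J I M L H.
That gives 7 routes.

7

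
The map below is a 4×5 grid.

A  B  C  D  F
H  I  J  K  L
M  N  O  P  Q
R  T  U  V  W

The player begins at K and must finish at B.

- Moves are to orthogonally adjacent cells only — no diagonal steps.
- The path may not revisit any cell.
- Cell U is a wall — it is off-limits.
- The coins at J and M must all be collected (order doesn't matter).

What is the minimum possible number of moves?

7

Any route passes through J and M in some order between K and B. Summing Manhattan distances along each leg and taking the cheapest ordering (K → J → M → B) gives a lower bound of 1 + 3 + 3 = 7 moves.
A route of 7 moves achieves this: K → J → O → N → M → H → A → B.
Since 7 matches the lower bound, it is optimal.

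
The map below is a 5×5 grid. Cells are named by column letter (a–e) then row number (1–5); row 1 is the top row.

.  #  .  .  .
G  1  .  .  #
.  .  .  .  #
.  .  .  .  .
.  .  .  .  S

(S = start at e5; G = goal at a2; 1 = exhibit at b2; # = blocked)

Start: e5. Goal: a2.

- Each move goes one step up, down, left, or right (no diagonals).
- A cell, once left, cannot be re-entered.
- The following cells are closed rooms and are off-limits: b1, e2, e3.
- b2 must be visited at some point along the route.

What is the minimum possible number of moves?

7

Any route passes through b2 somewhere between e5 and a2. Summing Manhattan distances along the two legs (e5 → b2 → a2) gives a lower bound of 6 + 1 = 7 moves.
A route of 7 moves achieves this: e5 → e4 → d4 → d3 → d2 → c2 → b2 → a2.
Since 7 matches the lower bound, it is optimal.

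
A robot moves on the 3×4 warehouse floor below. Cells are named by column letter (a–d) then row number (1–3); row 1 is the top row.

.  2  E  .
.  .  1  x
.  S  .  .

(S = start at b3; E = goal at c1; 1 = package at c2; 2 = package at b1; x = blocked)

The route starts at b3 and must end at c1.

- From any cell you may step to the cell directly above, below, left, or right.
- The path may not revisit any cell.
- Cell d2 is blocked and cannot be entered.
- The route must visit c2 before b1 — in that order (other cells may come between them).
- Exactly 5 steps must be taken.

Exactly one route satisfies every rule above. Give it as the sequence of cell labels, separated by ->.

The waypoints must appear in the order c2, b1, with no cell reused.
Route from b3: right 1 to c3, up 1 to c2, left 1 to b2, up 1 to b1, right 1 to c1 — 5 moves in all.
Check: order respected (1 at step 2, 2 at step 4); 5 moves as required.

b3 -> c3 -> c2 -> b2 -> b1 -> c1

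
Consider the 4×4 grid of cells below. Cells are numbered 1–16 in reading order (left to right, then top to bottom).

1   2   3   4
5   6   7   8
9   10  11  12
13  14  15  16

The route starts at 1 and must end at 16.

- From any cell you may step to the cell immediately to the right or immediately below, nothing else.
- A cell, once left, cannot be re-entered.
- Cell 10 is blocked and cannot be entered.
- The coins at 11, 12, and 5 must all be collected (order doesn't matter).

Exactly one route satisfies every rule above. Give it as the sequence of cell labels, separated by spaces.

Moves only go right or down, so the column and row indices never decrease.
Route from 1: down 1 to 5, right 2 to 7, down 1 to 11, right 1 to 12, down 1 to 16 — 6 moves in all.
Check: all required cells visited.

1 5 6 7 11 12 16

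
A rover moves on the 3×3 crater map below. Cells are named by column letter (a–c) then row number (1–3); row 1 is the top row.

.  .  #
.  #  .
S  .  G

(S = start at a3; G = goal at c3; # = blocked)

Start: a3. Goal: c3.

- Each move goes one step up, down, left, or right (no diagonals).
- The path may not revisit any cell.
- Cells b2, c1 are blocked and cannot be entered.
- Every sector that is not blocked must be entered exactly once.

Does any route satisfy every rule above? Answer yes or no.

no

Cell b1 has only one open neighbour but is neither the start nor the goal, so a Hamiltonian route would have to both enter and leave it through the same neighbour — impossible without revisiting.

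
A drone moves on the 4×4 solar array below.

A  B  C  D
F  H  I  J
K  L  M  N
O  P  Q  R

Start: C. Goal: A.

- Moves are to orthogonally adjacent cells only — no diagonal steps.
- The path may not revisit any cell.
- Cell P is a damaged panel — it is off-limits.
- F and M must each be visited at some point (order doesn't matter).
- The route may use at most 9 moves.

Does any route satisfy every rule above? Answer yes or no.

One route that works: C → I → M → L → H → F → A.

yes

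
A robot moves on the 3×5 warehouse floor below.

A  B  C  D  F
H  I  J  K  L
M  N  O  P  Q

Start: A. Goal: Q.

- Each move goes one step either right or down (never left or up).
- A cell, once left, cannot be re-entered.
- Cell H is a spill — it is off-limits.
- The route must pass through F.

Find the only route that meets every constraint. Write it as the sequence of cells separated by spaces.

Moves only go right or down, so the column and row indices never decrease.
Route from A: right 4 to F, down 2 to Q — 6 moves in all.
Check: all required cells visited.

A B C D F L Q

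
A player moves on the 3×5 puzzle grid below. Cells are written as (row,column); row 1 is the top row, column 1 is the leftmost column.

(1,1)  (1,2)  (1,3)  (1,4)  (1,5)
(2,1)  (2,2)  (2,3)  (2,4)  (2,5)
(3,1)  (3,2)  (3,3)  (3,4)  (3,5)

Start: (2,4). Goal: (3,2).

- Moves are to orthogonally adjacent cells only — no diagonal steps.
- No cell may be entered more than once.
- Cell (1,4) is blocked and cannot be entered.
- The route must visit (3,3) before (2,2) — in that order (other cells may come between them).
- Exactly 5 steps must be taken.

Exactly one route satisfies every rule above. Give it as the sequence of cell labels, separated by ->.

(2,4) -> (3,4) -> (3,3) -> (2,3) -> (2,2) -> (3,2)

The waypoints must appear in the order (3,3), (2,2), with no cell reused.
Route from (2,4): down to (3,4), left to (3,3), up to (2,3), left to (2,2), down to (3,2) — 5 moves in all.
Check: order respected ((3,3) at step 2, (2,2) at step 4); 5 moves as required.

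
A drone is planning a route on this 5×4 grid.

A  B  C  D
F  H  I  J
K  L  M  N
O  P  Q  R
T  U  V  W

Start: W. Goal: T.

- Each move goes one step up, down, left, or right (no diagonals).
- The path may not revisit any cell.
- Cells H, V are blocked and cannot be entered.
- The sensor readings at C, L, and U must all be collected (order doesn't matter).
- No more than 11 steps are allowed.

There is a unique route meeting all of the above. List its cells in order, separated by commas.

Any route must reach C, L, and U and still end at T within 11 moves, so the order of the required stops is forced.
Route from W: up 4 to D, left 1 to C, down 2 to M, left 1 to L, down 2 to U, left 1 to T — 11 moves in all.
Check: all required cells visited; 11 ≤ 11 moves.

W, R, N, J, D, C, I, M, L, P, U, T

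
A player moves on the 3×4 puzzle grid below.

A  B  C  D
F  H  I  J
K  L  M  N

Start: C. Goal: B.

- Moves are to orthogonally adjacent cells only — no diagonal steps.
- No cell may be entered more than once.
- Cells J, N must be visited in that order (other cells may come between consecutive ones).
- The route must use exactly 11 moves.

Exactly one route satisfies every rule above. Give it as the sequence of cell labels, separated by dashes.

C - D - J - N - M - I - H - L - K - F - A - B

The waypoints must appear in the order J, N, with no cell reused.
Route from C: right 1 to D, down 2 to N, left 1 to M, up 1 to I, left 1 to H, down 1 to L, left 1 to K, up 2 to A, right 1 to B — 11 moves in all.
Check: order respected (J at step 2, N at step 3); 11 moves as required.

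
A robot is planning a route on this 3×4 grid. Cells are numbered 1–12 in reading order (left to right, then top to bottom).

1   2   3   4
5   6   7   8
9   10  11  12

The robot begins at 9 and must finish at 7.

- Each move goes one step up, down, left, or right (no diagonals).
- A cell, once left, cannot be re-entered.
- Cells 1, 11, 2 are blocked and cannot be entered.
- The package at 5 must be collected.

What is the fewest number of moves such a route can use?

3

Any route passes through 5 somewhere between 9 and 7. Summing Manhattan distances along the two legs (9 → 5 → 7) gives a lower bound of 1 + 2 = 3 moves.
A route of 3 moves achieves this: 9 → 5 → 6 → 7.
Since 3 matches the lower bound, it is optimal.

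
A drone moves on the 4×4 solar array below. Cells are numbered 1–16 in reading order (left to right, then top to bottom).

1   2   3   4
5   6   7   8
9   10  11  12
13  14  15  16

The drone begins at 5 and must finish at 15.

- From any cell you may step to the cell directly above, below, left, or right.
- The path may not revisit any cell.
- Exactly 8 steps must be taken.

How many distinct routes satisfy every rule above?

34

Need simple routes of exactly 8 moves from 5 to 15 (Manhattan distance 4, so 2 moves are spent on a detour and 2 undoing it).
Branch systematically from the start, pruning whenever the remaining move budget drops below the Manhattan distance to 15 or differs from it in parity. Grouping the completions by first move — via 1: 15; via 9: 7; via 6: 12 — and summing: 15 + 7 + 12 = 34.
That gives 34 routes.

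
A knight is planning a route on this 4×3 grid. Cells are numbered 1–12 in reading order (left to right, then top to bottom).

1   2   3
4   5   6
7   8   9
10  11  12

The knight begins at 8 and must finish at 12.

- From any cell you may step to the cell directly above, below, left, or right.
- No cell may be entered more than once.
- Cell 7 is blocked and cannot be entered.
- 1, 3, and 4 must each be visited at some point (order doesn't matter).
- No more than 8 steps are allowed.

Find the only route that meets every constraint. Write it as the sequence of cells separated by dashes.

8 - 5 - 4 - 1 - 2 - 3 - 6 - 9 - 12

Any route must reach 1, 3, and 4 and still end at 12 within 8 moves, so the order of the required stops is forced.
Route from 8: up 1 to 5, left 1 to 4, up 1 to 1, right 2 to 3, down 3 to 12 — 8 moves in all.
Check: all required cells visited; 8 ≤ 8 moves.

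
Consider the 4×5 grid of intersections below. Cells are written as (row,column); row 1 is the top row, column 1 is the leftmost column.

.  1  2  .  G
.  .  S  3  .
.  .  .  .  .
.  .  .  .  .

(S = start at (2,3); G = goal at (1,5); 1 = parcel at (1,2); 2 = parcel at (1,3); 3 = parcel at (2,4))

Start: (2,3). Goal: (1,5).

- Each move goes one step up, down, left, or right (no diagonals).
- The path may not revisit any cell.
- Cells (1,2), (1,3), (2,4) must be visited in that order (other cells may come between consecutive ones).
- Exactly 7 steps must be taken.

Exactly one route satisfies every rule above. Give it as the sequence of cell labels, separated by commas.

(2,3), (2,2), (1,2), (1,3), (1,4), (2,4), (2,5), (1,5)

The waypoints must appear in the order (1,2), (1,3), (2,4), with no cell reused.
Route from (2,3): left to (2,2), up to (1,2), 2× right (reaching (1,4)), down to (2,4), right to (2,5), up to (1,5) — 7 moves in all.
Check: order respected (1 at step 2, 2 at step 3, 3 at step 5); 7 moves as required.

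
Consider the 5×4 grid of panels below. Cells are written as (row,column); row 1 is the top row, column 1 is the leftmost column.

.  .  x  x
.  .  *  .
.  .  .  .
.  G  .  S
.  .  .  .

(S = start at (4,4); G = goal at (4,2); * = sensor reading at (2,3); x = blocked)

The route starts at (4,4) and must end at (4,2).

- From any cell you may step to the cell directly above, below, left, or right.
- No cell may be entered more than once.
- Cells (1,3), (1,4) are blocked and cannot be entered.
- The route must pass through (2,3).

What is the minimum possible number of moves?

6

Any route passes through (2,3) somewhere between (4,4) and (4,2). Summing Manhattan distances along the two legs ((4,4) → (2,3) → (4,2)) gives a lower bound of 3 + 3 = 6 moves.
A route of 6 moves achieves this: (4,4) → (3,4) → (2,4) → (2,3) → (3,3) → (4,3) → (4,2).
Since 6 matches the lower bound, it is optimal.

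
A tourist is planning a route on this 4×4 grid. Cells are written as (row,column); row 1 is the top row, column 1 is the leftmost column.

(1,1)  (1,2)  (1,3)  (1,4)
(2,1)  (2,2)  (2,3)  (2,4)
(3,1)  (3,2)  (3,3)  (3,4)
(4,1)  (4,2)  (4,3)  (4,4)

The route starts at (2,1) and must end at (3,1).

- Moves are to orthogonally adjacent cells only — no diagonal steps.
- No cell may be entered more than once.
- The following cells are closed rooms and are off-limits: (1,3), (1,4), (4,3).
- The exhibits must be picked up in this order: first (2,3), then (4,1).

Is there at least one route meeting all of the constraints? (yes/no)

yes

One route that works: (2,1) → (2,2) → (2,3) → (3,3) → (3,2) → (4,2) → (4,1) → (3,1).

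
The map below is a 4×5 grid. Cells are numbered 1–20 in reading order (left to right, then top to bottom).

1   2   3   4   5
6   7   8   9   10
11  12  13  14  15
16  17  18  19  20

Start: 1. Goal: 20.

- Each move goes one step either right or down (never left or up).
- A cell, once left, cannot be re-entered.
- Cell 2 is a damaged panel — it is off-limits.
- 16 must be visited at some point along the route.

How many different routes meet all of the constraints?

A right/down-only route from 1 to 20 makes exactly 3 down-moves and 4 right-moves in some order.
With no other constraints that would be C(7,3) = 35 routes.
Split at 16 and multiply the segment counts (each segment already excludes blocked cells): 1→16: 1; 16→20: 1; product = 1.
That gives 1 route.

1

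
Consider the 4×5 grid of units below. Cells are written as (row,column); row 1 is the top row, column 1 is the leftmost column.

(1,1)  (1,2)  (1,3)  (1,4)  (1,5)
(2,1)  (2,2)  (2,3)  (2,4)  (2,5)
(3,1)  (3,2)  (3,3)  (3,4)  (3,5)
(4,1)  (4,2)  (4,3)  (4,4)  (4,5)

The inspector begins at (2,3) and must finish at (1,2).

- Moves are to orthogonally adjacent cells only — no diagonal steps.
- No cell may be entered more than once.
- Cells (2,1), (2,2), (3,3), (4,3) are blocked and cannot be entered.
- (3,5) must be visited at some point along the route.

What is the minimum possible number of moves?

Any route passes through (3,5) somewhere between (2,3) and (1,2). Summing Manhattan distances along the two legs ((2,3) → (3,5) → (1,2)) gives a lower bound of 3 + 5 = 8 moves.
A route of 8 moves achieves this: (2,3) → (2,4) → (3,4) → (3,5) → (2,5) → (1,5) → (1,4) → (1,3) → (1,2).
Since 8 matches the lower bound, it is optimal.

8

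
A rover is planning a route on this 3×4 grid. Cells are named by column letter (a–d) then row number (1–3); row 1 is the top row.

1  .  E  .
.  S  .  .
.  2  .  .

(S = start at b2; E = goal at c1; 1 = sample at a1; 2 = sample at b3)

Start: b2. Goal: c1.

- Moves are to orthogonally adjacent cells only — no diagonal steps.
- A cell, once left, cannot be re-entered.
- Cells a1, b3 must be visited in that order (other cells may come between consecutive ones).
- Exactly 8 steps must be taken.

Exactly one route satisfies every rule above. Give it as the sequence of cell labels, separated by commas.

b2, b1, a1, a2, a3, b3, c3, c2, c1

The waypoints must appear in the order a1, b3, with no cell reused.
Route from b2: up to b1, left to a1, 2× down (reaching a3), 2× right (reaching c3), 2× up (reaching c1) — 8 moves in all.
Check: order respected (1 at step 2, 2 at step 5); 8 moves as required.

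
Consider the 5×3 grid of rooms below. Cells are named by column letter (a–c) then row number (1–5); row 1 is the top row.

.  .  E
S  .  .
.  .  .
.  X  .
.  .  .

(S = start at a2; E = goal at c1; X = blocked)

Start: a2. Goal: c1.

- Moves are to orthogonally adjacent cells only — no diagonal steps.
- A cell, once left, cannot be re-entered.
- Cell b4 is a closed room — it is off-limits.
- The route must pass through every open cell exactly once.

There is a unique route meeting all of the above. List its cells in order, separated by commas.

Need to visit all 14 open cells exactly once, starting at a2 and ending at c1.
Cell c5 has only two open neighbours (c4 and b5), so the path must pass straight through it: one of those is the cell it's entered from and the other is where it exits.
Route from a2: up 1 to a1, right 1 to b1, down 2 to b3, left 1 to a3, down 2 to a5, right 2 to c5, up 4 to c1 — 13 moves in all.
Check: all 14 open cells covered.

a2, a1, b1, b2, b3, a3, a4, a5, b5, c5, c4, c3, c2, c1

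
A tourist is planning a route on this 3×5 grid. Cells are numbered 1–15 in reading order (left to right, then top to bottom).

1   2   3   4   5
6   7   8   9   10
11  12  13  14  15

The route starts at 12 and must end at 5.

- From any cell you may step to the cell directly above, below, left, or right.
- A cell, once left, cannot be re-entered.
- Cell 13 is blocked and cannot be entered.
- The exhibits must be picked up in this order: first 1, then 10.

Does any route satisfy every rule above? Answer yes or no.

One route that works: 12 → 7 → 6 → 1 → 2 → 3 → 8 → 9 → 10 → 5.

yes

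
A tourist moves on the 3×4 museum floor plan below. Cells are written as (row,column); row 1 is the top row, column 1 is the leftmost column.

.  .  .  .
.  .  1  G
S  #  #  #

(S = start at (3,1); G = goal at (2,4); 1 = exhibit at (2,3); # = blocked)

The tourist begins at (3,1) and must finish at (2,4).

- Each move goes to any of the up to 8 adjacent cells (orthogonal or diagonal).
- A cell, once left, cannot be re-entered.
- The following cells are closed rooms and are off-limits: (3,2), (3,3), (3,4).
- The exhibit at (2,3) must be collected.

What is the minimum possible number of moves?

3

Any route passes through (2,3) somewhere between (3,1) and (2,4). Summing Chebyshev distances along the two legs ((3,1) → (2,3) → (2,4)) gives a lower bound of 2 + 1 = 3 moves.
A route of 3 moves achieves this: (3,1) → (2,2) → (2,3) → (2,4).
Since 3 matches the lower bound, it is optimal.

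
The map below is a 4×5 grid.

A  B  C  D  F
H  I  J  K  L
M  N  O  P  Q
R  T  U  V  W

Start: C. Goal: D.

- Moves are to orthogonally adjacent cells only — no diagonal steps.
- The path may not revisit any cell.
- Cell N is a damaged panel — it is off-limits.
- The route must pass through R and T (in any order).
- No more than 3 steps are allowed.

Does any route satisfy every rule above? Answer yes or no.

Even ignoring the no-revisit rule, getting from C to D, taking the cheapest ordering C → R → T → D needs at least 5 + 1 + 5 = 11 moves (Manhattan distance per leg), which exceeds the 3-move limit.

no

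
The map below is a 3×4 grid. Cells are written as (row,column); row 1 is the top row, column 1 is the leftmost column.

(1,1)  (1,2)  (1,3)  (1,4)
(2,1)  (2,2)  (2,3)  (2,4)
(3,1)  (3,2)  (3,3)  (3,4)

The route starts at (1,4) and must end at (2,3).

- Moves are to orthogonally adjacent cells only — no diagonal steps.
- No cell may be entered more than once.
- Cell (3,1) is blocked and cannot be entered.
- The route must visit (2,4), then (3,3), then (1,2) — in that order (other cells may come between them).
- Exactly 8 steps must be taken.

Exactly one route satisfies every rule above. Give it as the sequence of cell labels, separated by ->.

(1,4) -> (2,4) -> (3,4) -> (3,3) -> (3,2) -> (2,2) -> (1,2) -> (1,3) -> (2,3)

The waypoints must appear in the order (2,4), (3,3), (1,2), with no cell reused.
Route from (1,4): 2× down (reaching (3,4)), 2× left (reaching (3,2)), 2× up (reaching (1,2)), right to (1,3), down to (2,3) — 8 moves in all.
Check: order respected ((2,4) at step 1, (3,3) at step 3, (1,2) at step 6); 8 moves as required.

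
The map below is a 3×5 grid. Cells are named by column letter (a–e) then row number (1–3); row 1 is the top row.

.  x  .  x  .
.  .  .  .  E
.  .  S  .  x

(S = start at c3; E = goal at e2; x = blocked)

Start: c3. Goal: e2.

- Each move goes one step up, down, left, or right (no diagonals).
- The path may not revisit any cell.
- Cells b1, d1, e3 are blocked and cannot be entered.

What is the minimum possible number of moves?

3

The Manhattan distance from c3 to e2 is |3−2| + |3−5| = 3, so at least 3 moves are needed.
A route of 3 moves achieves this: c3 → c2 → d2 → e2.
Since 3 matches the lower bound, it is optimal.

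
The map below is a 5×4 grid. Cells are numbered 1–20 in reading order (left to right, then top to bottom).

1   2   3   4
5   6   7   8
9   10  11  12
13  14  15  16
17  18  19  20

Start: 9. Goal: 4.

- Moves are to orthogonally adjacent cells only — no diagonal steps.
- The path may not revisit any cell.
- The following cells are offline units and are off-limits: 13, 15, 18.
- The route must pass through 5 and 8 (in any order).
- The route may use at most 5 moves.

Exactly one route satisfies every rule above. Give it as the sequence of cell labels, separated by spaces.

Any route must reach 5 and 8 and still end at 4 within 5 moves, so the order of the required stops is forced.
Route from 9: up 1 to 5, right 3 to 8, up 1 to 4 — 5 moves in all.
Check: all required cells visited; 5 ≤ 5 moves.

9 5 6 7 8 4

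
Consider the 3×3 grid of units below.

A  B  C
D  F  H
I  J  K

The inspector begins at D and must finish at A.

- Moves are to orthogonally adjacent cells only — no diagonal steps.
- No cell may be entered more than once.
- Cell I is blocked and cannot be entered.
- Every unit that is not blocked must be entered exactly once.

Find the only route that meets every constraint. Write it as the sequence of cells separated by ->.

D -> F -> J -> K -> H -> C -> B -> A

Need to visit all 8 open cells exactly once, starting at D and ending at A.
Cell C has only two open neighbours (H and B), so the path must pass straight through it: one of those is the cell it's entered from and the other is where it exits.
Route from D: right 1 to F, down 1 to J, right 1 to K, up 2 to C, left 2 to A — 7 moves in all.
Check: all 8 open cells covered.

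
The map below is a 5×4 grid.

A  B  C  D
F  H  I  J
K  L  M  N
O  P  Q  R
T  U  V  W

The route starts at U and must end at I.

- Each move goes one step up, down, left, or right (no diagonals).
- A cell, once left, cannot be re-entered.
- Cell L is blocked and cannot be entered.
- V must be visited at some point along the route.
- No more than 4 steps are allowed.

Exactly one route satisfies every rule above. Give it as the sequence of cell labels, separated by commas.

U, V, Q, M, I

Any route must reach V and still end at I within 4 moves, so the order of the required stops is forced.
Route from U: right to V, 3× up (reaching I) — 4 moves in all.
Check: all required cells visited; 4 ≤ 4 moves.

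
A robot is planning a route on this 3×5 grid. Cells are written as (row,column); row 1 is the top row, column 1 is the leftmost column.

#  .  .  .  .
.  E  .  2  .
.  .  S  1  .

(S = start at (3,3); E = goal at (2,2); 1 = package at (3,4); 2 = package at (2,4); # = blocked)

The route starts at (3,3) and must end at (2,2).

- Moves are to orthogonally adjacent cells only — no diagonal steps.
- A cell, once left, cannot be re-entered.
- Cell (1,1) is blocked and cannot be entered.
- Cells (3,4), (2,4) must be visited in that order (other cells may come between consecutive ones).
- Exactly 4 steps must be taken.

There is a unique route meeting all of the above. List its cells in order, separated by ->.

(3,3) -> (3,4) -> (2,4) -> (2,3) -> (2,2)

The waypoints must appear in the order (3,4), (2,4), with no cell reused.
Route from (3,3): right 1 to (3,4), up 1 to (2,4), left 2 to (2,2) — 4 moves in all.
Check: order respected (1 at step 1, 2 at step 2); 4 moves as required.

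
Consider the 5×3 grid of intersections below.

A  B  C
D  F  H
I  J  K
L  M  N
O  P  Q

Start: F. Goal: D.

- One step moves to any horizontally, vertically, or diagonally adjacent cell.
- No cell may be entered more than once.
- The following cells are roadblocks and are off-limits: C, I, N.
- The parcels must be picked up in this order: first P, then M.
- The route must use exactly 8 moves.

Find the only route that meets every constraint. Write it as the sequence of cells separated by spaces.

The waypoints must appear in the order P, M, with no cell reused.
Route from F: down 1 to J, down-left 1 to L, down-right 1 to P, up 1 to M, up-right 1 to K, up 1 to H, up-left 1 to B, down-left 1 to D — 8 moves in all.
Check: order respected (P at step 3, M at step 4); 8 moves as required.

F J L P M K H B D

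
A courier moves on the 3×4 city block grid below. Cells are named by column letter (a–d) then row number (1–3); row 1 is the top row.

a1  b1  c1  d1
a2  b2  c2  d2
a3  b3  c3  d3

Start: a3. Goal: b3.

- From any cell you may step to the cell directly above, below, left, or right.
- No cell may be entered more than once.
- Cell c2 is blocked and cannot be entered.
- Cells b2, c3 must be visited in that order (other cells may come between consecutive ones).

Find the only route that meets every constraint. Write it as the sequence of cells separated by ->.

The waypoints must appear in the order b2, c3, with no cell reused.
Route from a3: up to a2, right to b2, up to b1, 2× right (reaching d1), 2× down (reaching d3), 2× left (reaching b3) — 9 moves in all.
Check: order respected (b2 at step 2, c3 at step 8).

a3 -> a2 -> b2 -> b1 -> c1 -> d1 -> d2 -> d3 -> c3 -> b3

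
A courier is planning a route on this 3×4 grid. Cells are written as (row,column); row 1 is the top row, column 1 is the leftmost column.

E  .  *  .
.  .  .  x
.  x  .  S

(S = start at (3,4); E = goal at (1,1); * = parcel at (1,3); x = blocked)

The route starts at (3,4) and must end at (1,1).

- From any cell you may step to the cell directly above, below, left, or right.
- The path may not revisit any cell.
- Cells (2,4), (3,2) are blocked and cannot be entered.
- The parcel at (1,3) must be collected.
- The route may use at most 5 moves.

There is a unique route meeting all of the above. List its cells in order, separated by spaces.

The budget equals the shortest possible length, so every move has to be on a shortest route through the required cells.
Route from (3,4): left 1 to (3,3), up 2 to (1,3), left 2 to (1,1) — 5 moves in all.
Check: all required cells visited; 5 ≤ 5 moves.

(3,4) (3,3) (2,3) (1,3) (1,2) (1,1)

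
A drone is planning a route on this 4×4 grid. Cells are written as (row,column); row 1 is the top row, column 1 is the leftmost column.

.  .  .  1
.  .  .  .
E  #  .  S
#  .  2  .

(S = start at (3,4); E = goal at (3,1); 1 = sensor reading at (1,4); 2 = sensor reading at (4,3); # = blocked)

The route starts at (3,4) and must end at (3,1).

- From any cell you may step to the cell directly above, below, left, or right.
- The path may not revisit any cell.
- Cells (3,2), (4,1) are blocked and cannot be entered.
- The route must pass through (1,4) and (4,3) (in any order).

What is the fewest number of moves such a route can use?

Any route passes through (1,4) and (4,3) in some order between (3,4) and (3,1). Summing Manhattan distances along each leg and taking the cheapest ordering ((3,4) → (1,4) → (4,3) → (3,1)) gives a lower bound of 2 + 4 + 3 = 9 moves.
That bound ignores the blocked cells. Measuring each leg by the fewest moves that actually steer around them ((3,4)→(1,4): 2; (1,4)→(4,3): 4; (4,3)→(3,1): 5) raises the lower bound to 11.
A route of 11 moves exists: (3,4) → (4,4) → (4,3) → (3,3) → (2,3) → (2,4) → (1,4) → (1,3) → (1,2) → (2,2) → (2,1) → (3,1).
Since 11 matches that lower bound, it is optimal.

11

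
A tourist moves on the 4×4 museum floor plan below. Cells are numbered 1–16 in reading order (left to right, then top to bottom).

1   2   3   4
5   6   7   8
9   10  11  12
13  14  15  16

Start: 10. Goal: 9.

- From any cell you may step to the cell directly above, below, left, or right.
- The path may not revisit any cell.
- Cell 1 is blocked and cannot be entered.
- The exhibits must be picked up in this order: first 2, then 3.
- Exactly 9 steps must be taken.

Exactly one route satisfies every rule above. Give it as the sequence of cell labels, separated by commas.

The waypoints must appear in the order 2, 3, with no cell reused.
Route from 10: 2× up (reaching 2), right to 3, 3× down (reaching 15), 2× left (reaching 13), up to 9 — 9 moves in all.
Check: order respected (2 at step 2, 3 at step 3); 9 moves as required.

10, 6, 2, 3, 7, 11, 15, 14, 13, 9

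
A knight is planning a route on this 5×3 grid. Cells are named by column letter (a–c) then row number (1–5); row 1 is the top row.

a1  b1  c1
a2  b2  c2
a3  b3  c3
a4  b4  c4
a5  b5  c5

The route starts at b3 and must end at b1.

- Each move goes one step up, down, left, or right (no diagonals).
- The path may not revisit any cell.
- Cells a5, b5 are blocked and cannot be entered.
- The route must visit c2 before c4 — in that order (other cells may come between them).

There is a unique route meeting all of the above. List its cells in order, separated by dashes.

b3 - b2 - c2 - c3 - c4 - b4 - a4 - a3 - a2 - a1 - b1

The waypoints must appear in the order c2, c4, with no cell reused.
Route from b3: up to b2, right to c2, 2× down (reaching c4), 2× left (reaching a4), 3× up (reaching a1), right to b1 — 10 moves in all.
Check: order respected (c2 at step 2, c4 at step 4).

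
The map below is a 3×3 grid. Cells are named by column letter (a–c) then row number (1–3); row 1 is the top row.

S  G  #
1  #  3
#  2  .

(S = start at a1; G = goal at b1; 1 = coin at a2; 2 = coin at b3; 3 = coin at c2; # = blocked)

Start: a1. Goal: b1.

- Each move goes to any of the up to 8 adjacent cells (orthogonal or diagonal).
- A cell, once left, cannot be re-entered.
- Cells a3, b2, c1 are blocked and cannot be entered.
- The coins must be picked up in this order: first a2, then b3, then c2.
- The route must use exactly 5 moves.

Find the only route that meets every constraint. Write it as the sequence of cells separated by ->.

The waypoints must appear in the order a2, b3, c2, with no cell reused.
Route from a1: down 1 to a2, down-right 1 to b3, right 1 to c3, up 1 to c2, up-left 1 to b1 — 5 moves in all.
Check: order respected (1 at step 1, 2 at step 2, 3 at step 4); 5 moves as required.

a1 -> a2 -> b3 -> c3 -> c2 -> b1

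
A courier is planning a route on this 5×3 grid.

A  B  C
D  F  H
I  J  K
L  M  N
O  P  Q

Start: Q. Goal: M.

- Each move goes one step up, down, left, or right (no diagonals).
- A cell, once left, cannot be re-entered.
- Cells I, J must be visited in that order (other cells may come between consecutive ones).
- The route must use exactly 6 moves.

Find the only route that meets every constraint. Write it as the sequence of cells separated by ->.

Q -> P -> O -> L -> I -> J -> M

The waypoints must appear in the order I, J, with no cell reused.
Route from Q: left 2 to O, up 2 to I, right 1 to J, down 1 to M — 6 moves in all.
Check: order respected (I at step 4, J at step 5); 6 moves as required.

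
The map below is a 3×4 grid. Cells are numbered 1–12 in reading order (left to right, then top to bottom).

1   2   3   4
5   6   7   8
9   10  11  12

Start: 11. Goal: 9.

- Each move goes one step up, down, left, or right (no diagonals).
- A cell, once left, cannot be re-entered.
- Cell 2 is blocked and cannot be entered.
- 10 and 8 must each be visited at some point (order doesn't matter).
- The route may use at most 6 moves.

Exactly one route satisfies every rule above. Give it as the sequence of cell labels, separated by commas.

The 6-move cap with required stops at 10, 8 leaves no slack for detours.
Route from 11: right 1 to 12, up 1 to 8, left 2 to 6, down 1 to 10, left 1 to 9 — 6 moves in all.
Check: all required cells visited; 6 ≤ 6 moves.

11, 12, 8, 7, 6, 10, 9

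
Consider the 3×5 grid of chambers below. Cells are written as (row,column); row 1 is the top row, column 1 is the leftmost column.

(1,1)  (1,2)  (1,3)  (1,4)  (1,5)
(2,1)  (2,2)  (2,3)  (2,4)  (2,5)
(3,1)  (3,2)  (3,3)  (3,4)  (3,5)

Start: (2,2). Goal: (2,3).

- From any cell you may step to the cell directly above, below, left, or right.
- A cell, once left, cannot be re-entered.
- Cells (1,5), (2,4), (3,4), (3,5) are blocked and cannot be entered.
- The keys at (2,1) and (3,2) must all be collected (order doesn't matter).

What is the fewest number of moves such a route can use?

5

Any route passes through (2,1) and (3,2) in some order between (2,2) and (2,3). Summing Manhattan distances along each leg and taking the cheapest ordering ((2,2) → (2,1) → (3,2) → (2,3)) gives a lower bound of 1 + 2 + 2 = 5 moves.
A route of 5 moves achieves this: (2,2) → (2,1) → (3,1) → (3,2) → (3,3) → (2,3).
Since 5 matches the lower bound, it is optimal.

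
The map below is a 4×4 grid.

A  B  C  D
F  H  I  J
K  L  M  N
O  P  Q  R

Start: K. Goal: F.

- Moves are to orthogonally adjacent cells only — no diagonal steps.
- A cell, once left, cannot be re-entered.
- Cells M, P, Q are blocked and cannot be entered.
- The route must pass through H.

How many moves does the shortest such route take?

3

Any route passes through H somewhere between K and F. Summing Manhattan distances along the two legs (K → H → F) gives a lower bound of 2 + 1 = 3 moves.
A route of 3 moves achieves this: K → L → H → F.
Since 3 matches the lower bound, it is optimal.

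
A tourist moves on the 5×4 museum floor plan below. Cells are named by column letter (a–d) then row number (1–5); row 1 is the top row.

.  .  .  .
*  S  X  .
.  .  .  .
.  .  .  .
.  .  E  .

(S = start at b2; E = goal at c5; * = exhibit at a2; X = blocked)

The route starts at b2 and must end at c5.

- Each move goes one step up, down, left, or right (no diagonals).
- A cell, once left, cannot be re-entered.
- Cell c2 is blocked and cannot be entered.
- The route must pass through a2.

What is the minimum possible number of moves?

6

Any route passes through a2 somewhere between b2 and c5. Summing Manhattan distances along the two legs (b2 → a2 → c5) gives a lower bound of 1 + 5 = 6 moves.
A route of 6 moves achieves this: b2 → a2 → a3 → a4 → a5 → b5 → c5.
Since 6 matches the lower bound, it is optimal.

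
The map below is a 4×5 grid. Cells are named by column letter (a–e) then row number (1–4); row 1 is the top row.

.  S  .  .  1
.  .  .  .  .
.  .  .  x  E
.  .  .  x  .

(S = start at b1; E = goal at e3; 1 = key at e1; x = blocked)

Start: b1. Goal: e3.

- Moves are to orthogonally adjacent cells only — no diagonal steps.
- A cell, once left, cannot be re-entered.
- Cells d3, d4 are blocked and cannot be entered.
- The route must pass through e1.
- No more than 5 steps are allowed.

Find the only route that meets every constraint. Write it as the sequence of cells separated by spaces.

The 5-move cap with required stops at e1 leaves no slack for detours.
Route from b1: right 3 to e1, down 2 to e3 — 5 moves in all.
Check: all required cells visited; 5 ≤ 5 moves.

b1 c1 d1 e1 e2 e3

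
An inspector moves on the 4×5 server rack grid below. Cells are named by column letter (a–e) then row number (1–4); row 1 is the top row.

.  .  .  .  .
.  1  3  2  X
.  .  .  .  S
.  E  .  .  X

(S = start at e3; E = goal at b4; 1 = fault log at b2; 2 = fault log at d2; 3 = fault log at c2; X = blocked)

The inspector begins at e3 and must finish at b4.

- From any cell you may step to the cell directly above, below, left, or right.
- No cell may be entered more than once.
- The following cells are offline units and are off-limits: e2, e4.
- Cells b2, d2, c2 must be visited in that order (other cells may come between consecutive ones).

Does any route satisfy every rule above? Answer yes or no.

Ignoring the required order, 52 revisit-free routes from e3 to b4 pass through all of b2, d2, and c2; the waypoint orders that occur are d2 → c2 → b2 (31); c2 → d2 → b2 (12); d2 → b2 → c2 (7); b2 → c2 → d2 (2) — never b2 → d2 → c2.

no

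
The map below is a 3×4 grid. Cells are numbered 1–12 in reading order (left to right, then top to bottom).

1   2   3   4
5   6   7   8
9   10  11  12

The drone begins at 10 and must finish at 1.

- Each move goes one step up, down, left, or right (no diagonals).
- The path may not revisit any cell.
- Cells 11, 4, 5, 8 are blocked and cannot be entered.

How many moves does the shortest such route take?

3

The Manhattan distance from 10 to 1 is |3−1| + |2−1| = 3, so at least 3 moves are needed.
A route of 3 moves achieves this: 10 → 6 → 2 → 1.
Since 3 matches the lower bound, it is optimal.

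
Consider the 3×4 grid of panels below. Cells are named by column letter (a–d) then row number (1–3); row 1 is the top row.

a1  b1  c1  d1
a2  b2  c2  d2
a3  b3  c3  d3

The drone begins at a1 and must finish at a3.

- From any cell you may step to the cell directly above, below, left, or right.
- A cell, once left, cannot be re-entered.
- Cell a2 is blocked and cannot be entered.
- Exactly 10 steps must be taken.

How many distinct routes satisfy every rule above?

Need simple routes of exactly 10 moves from a1 to a3 (Manhattan distance 2, so 4 moves are spent on a detour and 4 undoing it).
Enumerating: a1 b1 b2 c2 c1 d1 d2 d3 c3 b3 a3 | a1 b1 c1 d1 d2 d3 c3 c2 b2 b3 a3.
That gives 2 routes.

2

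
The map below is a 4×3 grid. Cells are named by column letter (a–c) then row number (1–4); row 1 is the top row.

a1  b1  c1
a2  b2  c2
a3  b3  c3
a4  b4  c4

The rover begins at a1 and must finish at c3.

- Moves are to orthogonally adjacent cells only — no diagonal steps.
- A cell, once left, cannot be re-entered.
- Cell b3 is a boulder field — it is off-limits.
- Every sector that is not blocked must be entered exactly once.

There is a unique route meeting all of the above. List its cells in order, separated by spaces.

a1 b1 c1 c2 b2 a2 a3 a4 b4 c4 c3

Need to visit all 11 open cells exactly once, starting at a1 and ending at c3.
Route from a1: right 2 to c1, down 1 to c2, left 2 to a2, down 2 to a4, right 2 to c4, up 1 to c3 — 10 moves in all.
Check: all 11 open cells covered.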